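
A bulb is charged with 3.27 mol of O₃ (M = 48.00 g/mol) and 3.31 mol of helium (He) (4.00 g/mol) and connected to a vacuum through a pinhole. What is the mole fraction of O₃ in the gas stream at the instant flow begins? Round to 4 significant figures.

Rate_i ∝ x_i/√M_i (Graham's law weighted by mole fraction), so the effusate composition follows n_i/√M_i.
Mole fraction of O₃ in the effusate = (n_O₃/√M_O₃) / (n_O₃/√M_O₃ + n_He/√M_He)
= (3.27/√48.00) / (3.27/√48.00 + 3.31/√4.00) = 0.4720/(0.4720 + 1.655) = 0.2219.

0.2219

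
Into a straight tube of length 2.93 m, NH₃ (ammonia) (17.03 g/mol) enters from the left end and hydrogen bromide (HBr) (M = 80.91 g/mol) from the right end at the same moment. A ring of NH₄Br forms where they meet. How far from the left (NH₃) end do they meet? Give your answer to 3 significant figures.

Distances travelled in equal time are proportional to diffusion rates, so d_NH₃/d_HBr = √(M_HBr/M_NH₃) = √(80.91/17.03) = 2.180.
With d_NH₃ + d_HBr = 2.93 m, d_HBr = 2.93/(1 + 2.180) = 0.9215 m.
d_NH₃ = 2.93 − 0.9215 = 2.01 m.

2.01 m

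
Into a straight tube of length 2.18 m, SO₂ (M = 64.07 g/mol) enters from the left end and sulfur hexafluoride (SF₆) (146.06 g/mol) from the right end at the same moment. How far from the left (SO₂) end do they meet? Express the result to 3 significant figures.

Graham's law gives d_SO₂/d_SF₆ = rate_SO₂/rate_SF₆ = √(M_SF₆/M_SO₂) = √(146.06/64.07) = 1.510.
With d_SO₂ + d_SF₆ = 2.18 m, d_SF₆ = 2.18/(1 + 1.510) = 0.8686 m.
d_SO₂ = 2.18 − 0.8686 = 1.31 m.

1.31 m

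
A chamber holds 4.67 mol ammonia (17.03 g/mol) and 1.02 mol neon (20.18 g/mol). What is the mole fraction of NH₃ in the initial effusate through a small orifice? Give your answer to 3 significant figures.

Effusion rate of each component ∝ n_i/√M_i (partial pressure × 1/√M).
Mole fraction of NH₃ in the effusate = (n_NH₃/√M_NH₃) / (n_NH₃/√M_NH₃ + n_Ne/√M_Ne)
= (4.67/√17.03) / (4.67/√17.03 + 1.02/√20.18) = 1.132/(1.132 + 0.2271) = 0.833.

0.833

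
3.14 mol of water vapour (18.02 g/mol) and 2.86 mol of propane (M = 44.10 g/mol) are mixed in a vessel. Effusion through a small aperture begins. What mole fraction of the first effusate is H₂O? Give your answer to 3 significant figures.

0.632

Each component's effusion rate ∝ (its partial pressure)·(1/√M) ∝ n_i/√M_i.
So x_H₂O in the escaping gas = (n_H₂O/√M_H₂O) / Σ(n_i/√M_i)
= (3.14/√18.02) / (3.14/√18.02 + 2.86/√44.10) = 0.7397/(0.7397 + 0.4307) = 0.632.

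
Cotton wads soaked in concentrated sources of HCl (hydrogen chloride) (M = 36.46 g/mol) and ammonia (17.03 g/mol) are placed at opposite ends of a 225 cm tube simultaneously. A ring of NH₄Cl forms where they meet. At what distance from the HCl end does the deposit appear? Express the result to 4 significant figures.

91.34 cm

In equal time, each gas travels a distance ∝ its rate ∝ 1/√M, so d_HCl/d_NH₃ = √(M_NH₃/M_HCl) = √(17.03/36.46) = 0.6834.
With d_HCl + d_NH₃ = 225 cm, d_NH₃ = 225/(1 + 0.6834) = 133.7 cm.
d_HCl = 225 − 133.7 = 91.34 cm.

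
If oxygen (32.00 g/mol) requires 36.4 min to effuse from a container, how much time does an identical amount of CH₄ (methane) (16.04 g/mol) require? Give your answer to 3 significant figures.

25.8 min

Since effusion rate ∝ 1/√M, t_CH₄/t_O₂ = √(M_CH₄/M_O₂) = √(16.04/32.00) = √0.5012 = 0.7080.
So the time for CH₄ is 36.4 × 0.7080 = 25.8 min.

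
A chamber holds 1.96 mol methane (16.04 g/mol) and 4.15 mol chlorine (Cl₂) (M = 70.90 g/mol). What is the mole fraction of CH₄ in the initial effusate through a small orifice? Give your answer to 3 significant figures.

0.498

Rate_i ∝ x_i/√M_i (Graham's law weighted by mole fraction), so the effusate composition follows n_i/√M_i.
So x_CH₄ in the escaping gas = (n_CH₄/√M_CH₄) / Σ(n_i/√M_i)
= (1.96/√16.04) / (1.96/√16.04 + 4.15/√70.90) = 0.4894/(0.4894 + 0.4929) = 0.498.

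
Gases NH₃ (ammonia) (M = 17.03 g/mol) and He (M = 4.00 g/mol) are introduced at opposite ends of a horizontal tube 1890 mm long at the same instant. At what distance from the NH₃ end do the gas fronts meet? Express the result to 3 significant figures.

The fronts meet when d_NH₃ + d_He = L with d_NH₃/d_He = √(M_He/M_NH₃) (Graham's law). Here √(M_He/M_NH₃) = √(4.00/17.03) = 0.4846.
With d_NH₃ + d_He = 1890 mm, d_He = 1890/(1 + 0.4846) = 1273 mm.
d_NH₃ = 1890 − 1273 = 617 mm.

617 mm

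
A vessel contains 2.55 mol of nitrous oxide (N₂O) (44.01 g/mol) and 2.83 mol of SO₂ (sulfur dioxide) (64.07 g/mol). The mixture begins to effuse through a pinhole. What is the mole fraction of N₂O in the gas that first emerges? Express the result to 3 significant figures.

0.521

Rate_i ∝ x_i/√M_i (Graham's law weighted by mole fraction), so the effusate composition follows n_i/√M_i.
So x_N₂O in the escaping gas = (n_N₂O/√M_N₂O) / Σ(n_i/√M_i)
= (2.55/√44.01) / (2.55/√44.01 + 2.83/√64.07) = 0.3844/(0.3844 + 0.3536) = 0.521.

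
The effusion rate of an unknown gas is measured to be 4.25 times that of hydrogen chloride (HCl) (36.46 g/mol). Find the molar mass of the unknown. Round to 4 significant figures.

Graham's law gives rate_X/rate_HCl = √(M_HCl/M_X).
4.25 = √(36.46/M_X)
M_X = 36.46 / 4.25² = 36.46 / 18.06 = 2.019 g/mol

2.019 g/mol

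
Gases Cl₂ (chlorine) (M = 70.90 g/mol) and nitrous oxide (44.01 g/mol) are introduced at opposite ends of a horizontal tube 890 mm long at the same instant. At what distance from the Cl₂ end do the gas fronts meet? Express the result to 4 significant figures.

In equal time, each gas travels a distance ∝ its rate ∝ 1/√M, so d_Cl₂/d_N₂O = √(M_N₂O/M_Cl₂) = √(44.01/70.90) = 0.7879.
With d_Cl₂ + d_N₂O = 890 mm, d_N₂O = 890/(1 + 0.7879) = 497.8 mm.
d_Cl₂ = 890 − 497.8 = 392.2 mm.

392.2 mm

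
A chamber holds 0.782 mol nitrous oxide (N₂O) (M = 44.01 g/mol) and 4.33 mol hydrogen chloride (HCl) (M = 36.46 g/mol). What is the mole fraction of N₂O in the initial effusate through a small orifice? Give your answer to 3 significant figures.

0.141

Each component's effusion rate ∝ (its partial pressure)·(1/√M) ∝ n_i/√M_i.
So x_N₂O in the escaping gas = (n_N₂O/√M_N₂O) / Σ(n_i/√M_i)
= (0.782/√44.01) / (0.782/√44.01 + 4.33/√36.46) = 0.1179/(0.1179 + 0.7171) = 0.141.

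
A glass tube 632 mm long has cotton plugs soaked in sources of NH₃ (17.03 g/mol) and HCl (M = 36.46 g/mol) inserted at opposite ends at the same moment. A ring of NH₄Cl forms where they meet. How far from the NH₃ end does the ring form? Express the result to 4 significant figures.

The fronts meet when d_NH₃ + d_HCl = L with d_NH₃/d_HCl = √(M_HCl/M_NH₃) (Graham's law). Here √(M_HCl/M_NH₃) = √(36.46/17.03) = 1.463.
With d_NH₃ + d_HCl = 632 mm, d_HCl = 632/(1 + 1.463) = 256.6 mm.
d_NH₃ = 632 − 256.6 = 375.4 mm.

375.4 mm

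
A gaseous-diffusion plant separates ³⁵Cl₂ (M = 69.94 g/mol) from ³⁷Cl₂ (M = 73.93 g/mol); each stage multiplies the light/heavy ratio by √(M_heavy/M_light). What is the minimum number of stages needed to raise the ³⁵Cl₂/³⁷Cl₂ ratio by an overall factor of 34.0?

Single-stage factor α = √(73.93/69.94), so ln α = ½ ln(1.05705) = 0.02774.
Need α^N ≥ 34.0 ⇒ N ≥ ln(34.0) / ln α = 3.526 / 0.02774 = 127.12.
So at least 128 stages are needed.

128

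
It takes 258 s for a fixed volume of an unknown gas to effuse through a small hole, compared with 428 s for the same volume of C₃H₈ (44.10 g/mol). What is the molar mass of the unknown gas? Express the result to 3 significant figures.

By Graham's law, t_X/t_C₃H₈ = √(M_X/M_C₃H₈).
258/428 = 0.6028 = √(M_X/44.10)
M_X = 44.10 × 0.6028² = 44.10 × 0.3634 = 16.0 g/mol

16.0 g/mol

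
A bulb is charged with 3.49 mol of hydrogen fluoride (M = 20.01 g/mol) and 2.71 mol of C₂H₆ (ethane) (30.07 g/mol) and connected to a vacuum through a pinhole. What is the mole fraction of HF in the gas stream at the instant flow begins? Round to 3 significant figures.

The effusion rate of species i is ∝ p_i/√M_i ∝ n_i/√M_i.
So x_HF in the escaping gas = (n_HF/√M_HF) / Σ(n_i/√M_i)
= (3.49/√20.01) / (3.49/√20.01 + 2.71/√30.07) = 0.7802/(0.7802 + 0.4942) = 0.612.

0.612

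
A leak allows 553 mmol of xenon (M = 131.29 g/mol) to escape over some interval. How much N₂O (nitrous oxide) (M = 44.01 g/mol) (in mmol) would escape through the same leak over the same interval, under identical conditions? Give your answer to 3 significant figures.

955 mmol

Since effusion rate ∝ 1/√M, rate_N₂O/rate_Xe = √(M_Xe/M_N₂O) = √(131.29/44.01) = √2.983 = 1.727.
So the amount for N₂O is 553 × 1.727 = 955 mmol.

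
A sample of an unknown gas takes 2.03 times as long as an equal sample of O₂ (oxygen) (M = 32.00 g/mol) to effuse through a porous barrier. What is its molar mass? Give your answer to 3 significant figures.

From Graham's law, t_X/t_O₂ = √(M_X/M_O₂).
2.03 = √(M_X/32.00)
M_X = 32.00 × 2.03² = 32.00 × 4.121 = 132 g/mol

132 g/mol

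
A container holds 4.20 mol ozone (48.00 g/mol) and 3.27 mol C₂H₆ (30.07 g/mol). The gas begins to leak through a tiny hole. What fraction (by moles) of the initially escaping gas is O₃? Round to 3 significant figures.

0.504

Effusion rate of each component ∝ n_i/√M_i (partial pressure × 1/√M).
x_O₃(eff) = (n_O₃/√M_O₃) / (n_O₃/√M_O₃ + n_C₂H₆/√M_C₂H₆)
= (4.20/√48.00) / (4.20/√48.00 + 3.27/√30.07) = 0.6062/(0.6062 + 0.5963) = 0.504.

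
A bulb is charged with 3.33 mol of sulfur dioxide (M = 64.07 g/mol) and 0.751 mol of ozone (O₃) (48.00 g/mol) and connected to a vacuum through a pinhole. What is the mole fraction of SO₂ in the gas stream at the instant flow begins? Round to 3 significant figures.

Rate_i ∝ x_i/√M_i (Graham's law weighted by mole fraction), so the effusate composition follows n_i/√M_i.
Mole fraction of SO₂ in the effusate = (n_SO₂/√M_SO₂) / (n_SO₂/√M_SO₂ + n_O₃/√M_O₃)
= (3.33/√64.07) / (3.33/√64.07 + 0.751/√48.00) = 0.4160/(0.4160 + 0.1084) = 0.793.

0.793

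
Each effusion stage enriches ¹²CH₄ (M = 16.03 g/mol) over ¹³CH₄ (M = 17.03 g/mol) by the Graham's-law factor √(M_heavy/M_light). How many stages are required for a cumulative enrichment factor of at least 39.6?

122

Single-stage factor α = √(17.03/16.03), so ln α = ½ ln(1.06238) = 0.03026.
Need α^N ≥ 39.6 ⇒ N ≥ ln(39.6) / ln α = 3.679 / 0.03026 = 121.58.
Minimum whole number of stages: N = 122.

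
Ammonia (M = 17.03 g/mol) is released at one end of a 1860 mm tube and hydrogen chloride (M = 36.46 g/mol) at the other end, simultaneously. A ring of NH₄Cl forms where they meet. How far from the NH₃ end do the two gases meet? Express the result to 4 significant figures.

1105 mm

Distances travelled in equal time are proportional to diffusion rates, so d_NH₃/d_HCl = √(M_HCl/M_NH₃) = √(36.46/17.03) = 1.463.
With d_NH₃ + d_HCl = 1860 mm, d_HCl = 1860/(1 + 1.463) = 755.1 mm.
d_NH₃ = 1860 − 755.1 = 1105 mm.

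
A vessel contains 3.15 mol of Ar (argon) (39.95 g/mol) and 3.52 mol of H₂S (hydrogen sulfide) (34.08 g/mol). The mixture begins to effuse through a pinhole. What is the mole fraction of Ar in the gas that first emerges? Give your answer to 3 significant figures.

0.453

The effusion rate of species i is ∝ p_i/√M_i ∝ n_i/√M_i.
So x_Ar in the escaping gas = (n_Ar/√M_Ar) / Σ(n_i/√M_i)
= (3.15/√39.95) / (3.15/√39.95 + 3.52/√34.08) = 0.4984/(0.4984 + 0.6030) = 0.453.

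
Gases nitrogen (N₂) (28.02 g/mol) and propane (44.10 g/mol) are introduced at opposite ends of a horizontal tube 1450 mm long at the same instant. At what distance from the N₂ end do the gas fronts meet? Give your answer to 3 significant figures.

Distances travelled in equal time are proportional to diffusion rates, so d_N₂/d_C₃H₈ = √(M_C₃H₈/M_N₂) = √(44.10/28.02) = 1.255.
With d_N₂ + d_C₃H₈ = 1450 mm, d_C₃H₈ = 1450/(1 + 1.255) = 643.1 mm.
d_N₂ = 1450 − 643.1 = 807 mm.

807 mm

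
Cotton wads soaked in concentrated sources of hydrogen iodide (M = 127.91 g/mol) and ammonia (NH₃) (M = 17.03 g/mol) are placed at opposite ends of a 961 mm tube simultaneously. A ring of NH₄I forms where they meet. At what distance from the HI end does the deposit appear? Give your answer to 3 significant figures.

257 mm

In equal time, each gas travels a distance ∝ its rate ∝ 1/√M, so d_HI/d_NH₃ = √(M_NH₃/M_HI) = √(17.03/127.91) = 0.3649.
With d_HI + d_NH₃ = 961 mm, d_NH₃ = 961/(1 + 0.3649) = 704.1 mm.
d_HI = 961 − 704.1 = 257 mm.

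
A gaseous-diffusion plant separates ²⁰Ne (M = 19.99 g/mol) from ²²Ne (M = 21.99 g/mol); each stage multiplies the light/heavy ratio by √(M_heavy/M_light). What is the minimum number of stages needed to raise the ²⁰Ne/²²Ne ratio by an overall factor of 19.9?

63

Single-stage factor α = √(21.99/19.99), so ln α = ½ ln(1.10005) = 0.04768.
Need α^N ≥ 19.9 ⇒ N ≥ ln(19.9) / ln α = 2.991 / 0.04768 = 62.73.
Minimum whole number of stages: N = 63.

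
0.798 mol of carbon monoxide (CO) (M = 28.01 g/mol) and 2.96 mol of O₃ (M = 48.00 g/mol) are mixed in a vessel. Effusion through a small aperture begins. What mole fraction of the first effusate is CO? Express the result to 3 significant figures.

The effusion rate of species i is ∝ p_i/√M_i ∝ n_i/√M_i.
x_CO(eff) = (n_CO/√M_CO) / (n_CO/√M_CO + n_O₃/√M_O₃)
= (0.798/√28.01) / (0.798/√28.01 + 2.96/√48.00) = 0.1508/(0.1508 + 0.4272) = 0.261.

0.261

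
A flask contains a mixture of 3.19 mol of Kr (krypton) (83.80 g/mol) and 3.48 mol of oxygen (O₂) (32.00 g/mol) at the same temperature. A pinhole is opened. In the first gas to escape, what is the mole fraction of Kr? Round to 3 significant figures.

0.362

Rate_i ∝ x_i/√M_i (Graham's law weighted by mole fraction), so the effusate composition follows n_i/√M_i.
So x_Kr in the escaping gas = (n_Kr/√M_Kr) / Σ(n_i/√M_i)
= (3.19/√83.80) / (3.19/√83.80 + 3.48/√32.00) = 0.3485/(0.3485 + 0.6152) = 0.362.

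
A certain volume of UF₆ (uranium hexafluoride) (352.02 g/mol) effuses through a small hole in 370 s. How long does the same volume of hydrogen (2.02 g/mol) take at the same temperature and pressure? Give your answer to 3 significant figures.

By Graham's law, t_H₂/t_UF₆ = √(M_H₂/M_UF₆) = √(2.02/352.02) = √0.005738 = 0.07575.
So the time for H₂ is 370 × 0.07575 = 28.0 s.

28.0 s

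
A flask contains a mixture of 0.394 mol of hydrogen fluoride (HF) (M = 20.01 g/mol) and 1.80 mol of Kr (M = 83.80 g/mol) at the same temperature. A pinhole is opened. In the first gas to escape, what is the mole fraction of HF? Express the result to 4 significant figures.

Rate_i ∝ x_i/√M_i (Graham's law weighted by mole fraction), so the effusate composition follows n_i/√M_i.
So x_HF in the escaping gas = (n_HF/√M_HF) / Σ(n_i/√M_i)
= (0.394/√20.01) / (0.394/√20.01 + 1.80/√83.80) = 0.08808/(0.08808 + 0.1966) = 0.3094.

0.3094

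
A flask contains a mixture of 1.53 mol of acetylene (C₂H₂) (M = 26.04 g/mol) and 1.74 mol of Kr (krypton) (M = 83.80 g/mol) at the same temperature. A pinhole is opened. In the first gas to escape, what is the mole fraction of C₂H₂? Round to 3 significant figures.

0.612

Rate_i ∝ x_i/√M_i (Graham's law weighted by mole fraction), so the effusate composition follows n_i/√M_i.
x_C₂H₂(eff) = (n_C₂H₂/√M_C₂H₂) / (n_C₂H₂/√M_C₂H₂ + n_Kr/√M_Kr)
= (1.53/√26.04) / (1.53/√26.04 + 1.74/√83.80) = 0.2998/(0.2998 + 0.1901) = 0.612.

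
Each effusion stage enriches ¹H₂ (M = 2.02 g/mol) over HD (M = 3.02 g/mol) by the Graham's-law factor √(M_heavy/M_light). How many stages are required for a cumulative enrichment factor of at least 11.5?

13

With α = √(3.02/2.02) per stage, ln α = ½ ln(1.49505) = 0.2011.
Need α^N ≥ 11.5 ⇒ N ≥ ln(11.5) / ln α = 2.442 / 0.2011 = 12.15.
So at least 13 stages are needed.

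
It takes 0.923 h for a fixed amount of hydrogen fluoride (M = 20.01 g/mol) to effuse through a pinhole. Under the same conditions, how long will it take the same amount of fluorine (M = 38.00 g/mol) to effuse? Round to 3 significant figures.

1.27 h

By Graham's law, t_F₂/t_HF = √(M_F₂/M_HF) = √(38.00/20.01) = √1.899 = 1.378.
So the time for F₂ is 0.923 × 1.378 = 1.27 h.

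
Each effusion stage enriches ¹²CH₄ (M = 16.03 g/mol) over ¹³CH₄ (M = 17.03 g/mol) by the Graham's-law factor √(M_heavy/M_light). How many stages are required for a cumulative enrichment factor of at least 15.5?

91

Single-stage factor α = √(17.03/16.03), so ln α = ½ ln(1.06238) = 0.03026.
Need α^N ≥ 15.5 ⇒ N ≥ ln(15.5) / ln α = 2.741 / 0.03026 = 90.58.
Minimum whole number of stages: N = 91.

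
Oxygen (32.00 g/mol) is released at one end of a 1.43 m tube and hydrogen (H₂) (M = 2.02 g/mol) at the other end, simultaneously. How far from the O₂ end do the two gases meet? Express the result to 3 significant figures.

0.287 m

In equal time, each gas travels a distance ∝ its rate ∝ 1/√M, so d_O₂/d_H₂ = √(M_H₂/M_O₂) = √(2.02/32.00) = 0.2512.
With d_O₂ + d_H₂ = 1.43 m, d_H₂ = 1.43/(1 + 0.2512) = 1.143 m.
d_O₂ = 1.43 − 1.143 = 0.287 m.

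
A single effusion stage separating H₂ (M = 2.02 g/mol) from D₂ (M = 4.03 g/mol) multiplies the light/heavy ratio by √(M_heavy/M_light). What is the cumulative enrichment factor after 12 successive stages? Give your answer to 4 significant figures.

After 12 stages the ratio has grown by (√(4.03/2.02))^12 = (4.03/2.02)^(12/2).
= 1.99505^6 = 63.06.

63.06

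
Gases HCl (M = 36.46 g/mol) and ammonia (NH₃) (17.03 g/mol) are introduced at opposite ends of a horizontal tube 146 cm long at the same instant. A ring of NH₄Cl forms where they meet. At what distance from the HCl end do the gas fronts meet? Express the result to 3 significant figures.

59.3 cm

The fronts meet when d_HCl + d_NH₃ = L with d_HCl/d_NH₃ = √(M_NH₃/M_HCl) (Graham's law). Here √(M_NH₃/M_HCl) = √(17.03/36.46) = 0.6834.
With d_HCl + d_NH₃ = 146 cm, d_NH₃ = 146/(1 + 0.6834) = 86.73 cm.
d_HCl = 146 − 86.73 = 59.3 cm.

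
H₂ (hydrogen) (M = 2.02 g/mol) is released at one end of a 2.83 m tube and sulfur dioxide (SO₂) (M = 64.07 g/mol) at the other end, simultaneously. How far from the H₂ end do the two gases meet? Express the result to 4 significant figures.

Distances travelled in equal time are proportional to diffusion rates, so d_H₂/d_SO₂ = √(M_SO₂/M_H₂) = √(64.07/2.02) = 5.632.
With d_H₂ + d_SO₂ = 2.83 m, d_SO₂ = 2.83/(1 + 5.632) = 0.4267 m.
d_H₂ = 2.83 − 0.4267 = 2.403 m.

2.403 m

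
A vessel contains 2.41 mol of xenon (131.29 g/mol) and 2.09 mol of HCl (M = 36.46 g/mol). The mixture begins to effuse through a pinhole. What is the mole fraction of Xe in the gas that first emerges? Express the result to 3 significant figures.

Effusion rate of each component ∝ n_i/√M_i (partial pressure × 1/√M).
Mole fraction of Xe in the effusate = (n_Xe/√M_Xe) / (n_Xe/√M_Xe + n_HCl/√M_HCl)
= (2.41/√131.29) / (2.41/√131.29 + 2.09/√36.46) = 0.2103/(0.2103 + 0.3461) = 0.378.

0.378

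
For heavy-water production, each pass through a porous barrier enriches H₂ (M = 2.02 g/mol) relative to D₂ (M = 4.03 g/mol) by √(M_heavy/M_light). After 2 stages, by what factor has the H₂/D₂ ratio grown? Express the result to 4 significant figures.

1.995

The single-stage factor is √(M_heavy/M_light), so 2 stages give [√(4.03/2.02)]^2 = (4.03/2.02)^(2/2).
= 1.99505^1 = 1.995.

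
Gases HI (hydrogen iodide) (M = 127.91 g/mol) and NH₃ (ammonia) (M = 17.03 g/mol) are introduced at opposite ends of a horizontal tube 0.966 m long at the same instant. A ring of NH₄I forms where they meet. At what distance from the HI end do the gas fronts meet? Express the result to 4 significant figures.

Distances travelled in equal time are proportional to diffusion rates, so d_HI/d_NH₃ = √(M_NH₃/M_HI) = √(17.03/127.91) = 0.3649.
With d_HI + d_NH₃ = 0.966 m, d_NH₃ = 0.966/(1 + 0.3649) = 0.7078 m.
d_HI = 0.966 − 0.7078 = 0.2582 m.

0.2582 m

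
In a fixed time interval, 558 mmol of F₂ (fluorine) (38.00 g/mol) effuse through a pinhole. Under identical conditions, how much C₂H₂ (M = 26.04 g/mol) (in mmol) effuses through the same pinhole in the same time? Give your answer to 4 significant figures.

Graham's law gives rate_C₂H₂/rate_F₂ = √(M_F₂/M_C₂H₂) = √(38.00/26.04) = √1.459 = 1.208.
So the amount for C₂H₂ is 558 × 1.208 = 674.1 mmol.

674.1 mmol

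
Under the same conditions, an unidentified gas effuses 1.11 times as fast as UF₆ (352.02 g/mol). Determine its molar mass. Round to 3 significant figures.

Graham's law gives rate_X/rate_UF₆ = √(M_UF₆/M_X).
1.11 = √(352.02/M_X)
M_X = 352.02 / 1.11² = 352.02 / 1.232 = 286 g/mol

286 g/mol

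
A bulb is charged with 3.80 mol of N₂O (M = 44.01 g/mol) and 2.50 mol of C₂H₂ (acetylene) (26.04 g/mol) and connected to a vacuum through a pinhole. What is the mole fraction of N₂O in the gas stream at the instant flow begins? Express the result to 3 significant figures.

0.539

Each component's effusion rate ∝ (its partial pressure)·(1/√M) ∝ n_i/√M_i.
So x_N₂O in the escaping gas = (n_N₂O/√M_N₂O) / Σ(n_i/√M_i)
= (3.80/√44.01) / (3.80/√44.01 + 2.50/√26.04) = 0.5728/(0.5728 + 0.4899) = 0.539.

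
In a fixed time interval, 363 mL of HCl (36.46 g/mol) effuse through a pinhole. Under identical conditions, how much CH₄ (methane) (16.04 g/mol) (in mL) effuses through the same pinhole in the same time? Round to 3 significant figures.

Since effusion rate ∝ 1/√M, rate_CH₄/rate_HCl = √(M_HCl/M_CH₄) = √(36.46/16.04) = √2.273 = 1.508.
So the volume for CH₄ is 363 × 1.508 = 547 mL.

547 mL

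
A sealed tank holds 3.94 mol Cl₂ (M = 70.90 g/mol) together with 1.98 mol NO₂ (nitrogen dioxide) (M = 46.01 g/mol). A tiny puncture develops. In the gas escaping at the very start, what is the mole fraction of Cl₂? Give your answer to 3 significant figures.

0.616

Effusion rate of each component ∝ n_i/√M_i (partial pressure × 1/√M).
x_Cl₂(eff) = (n_Cl₂/√M_Cl₂) / (n_Cl₂/√M_Cl₂ + n_NO₂/√M_NO₂)
= (3.94/√70.90) / (3.94/√70.90 + 1.98/√46.01) = 0.4679/(0.4679 + 0.2919) = 0.616.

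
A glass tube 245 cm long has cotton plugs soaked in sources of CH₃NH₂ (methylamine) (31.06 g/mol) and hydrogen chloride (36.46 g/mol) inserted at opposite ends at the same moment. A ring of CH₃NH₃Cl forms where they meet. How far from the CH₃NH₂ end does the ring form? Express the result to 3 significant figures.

Distances travelled in equal time are proportional to diffusion rates, so d_CH₃NH₂/d_HCl = √(M_HCl/M_CH₃NH₂) = √(36.46/31.06) = 1.083.
With d_CH₃NH₂ + d_HCl = 245 cm, d_HCl = 245/(1 + 1.083) = 117.6 cm.
d_CH₃NH₂ = 245 − 117.6 = 127 cm.

127 cm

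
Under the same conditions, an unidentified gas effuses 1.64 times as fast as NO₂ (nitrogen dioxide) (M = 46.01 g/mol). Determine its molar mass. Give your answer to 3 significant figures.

By Graham's law, rate_X/rate_NO₂ = √(M_NO₂/M_X).
1.64 = √(46.01/M_X)
M_X = 46.01 / 1.64² = 46.01 / 2.690 = 17.1 g/mol

17.1 g/mol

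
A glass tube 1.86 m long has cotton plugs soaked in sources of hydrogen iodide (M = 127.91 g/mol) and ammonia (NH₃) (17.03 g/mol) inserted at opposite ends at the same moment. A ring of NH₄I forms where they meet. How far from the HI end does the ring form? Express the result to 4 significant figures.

Graham's law gives d_HI/d_NH₃ = rate_HI/rate_NH₃ = √(M_NH₃/M_HI) = √(17.03/127.91) = 0.3649.
With d_HI + d_NH₃ = 1.86 m, d_NH₃ = 1.86/(1 + 0.3649) = 1.363 m.
d_HI = 1.86 − 1.363 = 0.4972 m.

0.4972 m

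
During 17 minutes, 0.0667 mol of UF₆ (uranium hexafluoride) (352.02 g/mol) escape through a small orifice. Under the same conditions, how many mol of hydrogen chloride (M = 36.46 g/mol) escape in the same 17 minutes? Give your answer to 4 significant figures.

Using Graham's law: rate_HCl/rate_UF₆ = √(M_UF₆/M_HCl) = √(352.02/36.46) = √9.655 = 3.107.
So the amount for HCl is 0.0667 × 3.107 = 0.2073 mol.

0.2073 mol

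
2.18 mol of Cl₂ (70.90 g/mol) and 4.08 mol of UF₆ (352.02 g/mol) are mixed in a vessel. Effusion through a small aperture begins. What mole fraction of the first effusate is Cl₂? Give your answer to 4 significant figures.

0.5435

The effusion rate of species i is ∝ p_i/√M_i ∝ n_i/√M_i.
Mole fraction of Cl₂ in the effusate = (n_Cl₂/√M_Cl₂) / (n_Cl₂/√M_Cl₂ + n_UF₆/√M_UF₆)
= (2.18/√70.90) / (2.18/√70.90 + 4.08/√352.02) = 0.2589/(0.2589 + 0.2175) = 0.5435.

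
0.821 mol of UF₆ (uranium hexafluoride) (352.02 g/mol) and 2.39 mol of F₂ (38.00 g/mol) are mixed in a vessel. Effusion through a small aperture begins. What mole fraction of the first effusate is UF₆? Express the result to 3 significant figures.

0.101

Effusion rate of each component ∝ n_i/√M_i (partial pressure × 1/√M).
So x_UF₆ in the escaping gas = (n_UF₆/√M_UF₆) / Σ(n_i/√M_i)
= (0.821/√352.02) / (0.821/√352.02 + 2.39/√38.00) = 0.04376/(0.04376 + 0.3877) = 0.101.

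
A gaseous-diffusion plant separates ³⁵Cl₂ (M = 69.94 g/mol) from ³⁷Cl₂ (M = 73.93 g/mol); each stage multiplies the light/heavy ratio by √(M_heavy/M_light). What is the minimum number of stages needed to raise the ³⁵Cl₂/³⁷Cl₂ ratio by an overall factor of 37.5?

With α = √(73.93/69.94) per stage, ln α = ½ ln(1.05705) = 0.02774.
Need α^N ≥ 37.5 ⇒ N ≥ ln(37.5) / ln α = 3.624 / 0.02774 = 130.65.
So at least 131 stages are needed.

131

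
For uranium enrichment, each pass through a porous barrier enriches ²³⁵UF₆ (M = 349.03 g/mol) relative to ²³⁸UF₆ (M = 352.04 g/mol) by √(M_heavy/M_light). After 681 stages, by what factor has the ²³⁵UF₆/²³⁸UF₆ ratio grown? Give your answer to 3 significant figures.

Overall factor = α^681 with α = √(352.04/349.03), i.e. (352.04/349.03)^(681/2).
= 1.00862^(681/2) = 18.6.

18.6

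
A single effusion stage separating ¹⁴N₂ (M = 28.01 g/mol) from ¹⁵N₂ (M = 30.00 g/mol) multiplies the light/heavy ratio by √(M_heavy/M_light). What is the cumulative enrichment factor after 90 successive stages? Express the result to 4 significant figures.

21.95

Overall factor = α^90 with α = √(30.00/28.01), i.e. (30.00/28.01)^(90/2).
= 1.07105^45 = 21.95.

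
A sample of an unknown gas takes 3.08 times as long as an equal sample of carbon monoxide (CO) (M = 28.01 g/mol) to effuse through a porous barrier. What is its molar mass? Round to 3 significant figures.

From Graham's law, t_X/t_CO = √(M_X/M_CO).
3.08 = √(M_X/28.01)
M_X = 28.01 × 3.08² = 28.01 × 9.486 = 266 g/mol

266 g/mol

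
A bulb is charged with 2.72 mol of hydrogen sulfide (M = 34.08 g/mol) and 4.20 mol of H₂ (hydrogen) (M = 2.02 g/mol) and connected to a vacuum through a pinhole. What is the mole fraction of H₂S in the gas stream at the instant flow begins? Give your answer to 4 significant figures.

Each component's effusion rate ∝ (its partial pressure)·(1/√M) ∝ n_i/√M_i.
Mole fraction of H₂S in the effusate = (n_H₂S/√M_H₂S) / (n_H₂S/√M_H₂S + n_H₂/√M_H₂)
= (2.72/√34.08) / (2.72/√34.08 + 4.20/√2.02) = 0.4659/(0.4659 + 2.955) = 0.1362.

0.1362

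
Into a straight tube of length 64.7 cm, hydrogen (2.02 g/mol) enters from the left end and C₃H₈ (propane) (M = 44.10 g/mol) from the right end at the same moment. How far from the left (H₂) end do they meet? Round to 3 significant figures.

Distances travelled in equal time are proportional to diffusion rates, so d_H₂/d_C₃H₈ = √(M_C₃H₈/M_H₂) = √(44.10/2.02) = 4.672.
With d_H₂ + d_C₃H₈ = 64.7 cm, d_C₃H₈ = 64.7/(1 + 4.672) = 11.41 cm.
d_H₂ = 64.7 − 11.41 = 53.3 cm.

53.3 cm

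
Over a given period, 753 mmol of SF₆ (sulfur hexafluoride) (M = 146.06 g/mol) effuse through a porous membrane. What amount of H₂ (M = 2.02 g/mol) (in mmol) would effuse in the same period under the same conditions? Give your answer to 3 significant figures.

6400 mmol

By Graham's law, rate_H₂/rate_SF₆ = √(M_SF₆/M_H₂) = √(146.06/2.02) = √72.31 = 8.503.
So the amount for H₂ is 753 × 8.503 = 6400 mmol.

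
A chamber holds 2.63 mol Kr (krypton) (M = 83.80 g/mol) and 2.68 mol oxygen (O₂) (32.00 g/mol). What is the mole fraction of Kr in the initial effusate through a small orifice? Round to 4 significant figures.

Rate_i ∝ x_i/√M_i (Graham's law weighted by mole fraction), so the effusate composition follows n_i/√M_i.
So x_Kr in the escaping gas = (n_Kr/√M_Kr) / Σ(n_i/√M_i)
= (2.63/√83.80) / (2.63/√83.80 + 2.68/√32.00) = 0.2873/(0.2873 + 0.4738) = 0.3775.

0.3775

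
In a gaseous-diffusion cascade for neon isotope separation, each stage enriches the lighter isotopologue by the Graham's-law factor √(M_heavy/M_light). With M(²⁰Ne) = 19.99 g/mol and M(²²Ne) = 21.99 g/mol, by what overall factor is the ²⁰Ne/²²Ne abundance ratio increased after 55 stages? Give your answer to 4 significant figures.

Each stage multiplies the ratio by α = √(21.99/19.99), so after 55 stages the overall factor is α^55 = (21.99/19.99)^(55/2).
= 1.10005^(55/2) = 13.77.

13.77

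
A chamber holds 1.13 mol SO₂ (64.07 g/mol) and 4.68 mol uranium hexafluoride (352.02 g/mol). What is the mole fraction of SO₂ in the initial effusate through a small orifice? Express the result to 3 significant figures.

0.361

The effusion rate of species i is ∝ p_i/√M_i ∝ n_i/√M_i.
Mole fraction of SO₂ in the effusate = (n_SO₂/√M_SO₂) / (n_SO₂/√M_SO₂ + n_UF₆/√M_UF₆)
= (1.13/√64.07) / (1.13/√64.07 + 4.68/√352.02) = 0.1412/(0.1412 + 0.2494) = 0.361.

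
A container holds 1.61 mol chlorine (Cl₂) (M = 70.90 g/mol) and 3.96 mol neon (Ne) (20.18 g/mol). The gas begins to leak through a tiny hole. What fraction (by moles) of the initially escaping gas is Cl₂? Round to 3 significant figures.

0.178

Effusion rate of each component ∝ n_i/√M_i (partial pressure × 1/√M).
x_Cl₂(eff) = (n_Cl₂/√M_Cl₂) / (n_Cl₂/√M_Cl₂ + n_Ne/√M_Ne)
= (1.61/√70.90) / (1.61/√70.90 + 3.96/√20.18) = 0.1912/(0.1912 + 0.8815) = 0.178.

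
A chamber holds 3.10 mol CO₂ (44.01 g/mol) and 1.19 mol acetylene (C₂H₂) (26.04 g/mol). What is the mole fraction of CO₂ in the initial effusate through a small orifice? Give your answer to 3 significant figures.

The effusion rate of species i is ∝ p_i/√M_i ∝ n_i/√M_i.
Mole fraction of CO₂ in the effusate = (n_CO₂/√M_CO₂) / (n_CO₂/√M_CO₂ + n_C₂H₂/√M_C₂H₂)
= (3.10/√44.01) / (3.10/√44.01 + 1.19/√26.04) = 0.4673/(0.4673 + 0.2332) = 0.667.

0.667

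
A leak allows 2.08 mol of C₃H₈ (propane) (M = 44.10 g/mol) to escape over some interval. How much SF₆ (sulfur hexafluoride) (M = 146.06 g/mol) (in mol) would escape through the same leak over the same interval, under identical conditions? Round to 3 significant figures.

1.14 mol

Since effusion rate ∝ 1/√M, rate_SF₆/rate_C₃H₈ = √(M_C₃H₈/M_SF₆) = √(44.10/146.06) = √0.3019 = 0.5495.
So the amount for SF₆ is 2.08 × 0.5495 = 1.14 mol.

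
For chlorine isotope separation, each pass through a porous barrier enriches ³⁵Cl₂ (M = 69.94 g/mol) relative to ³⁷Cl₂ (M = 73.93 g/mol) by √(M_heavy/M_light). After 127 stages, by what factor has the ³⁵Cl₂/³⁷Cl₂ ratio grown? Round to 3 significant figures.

After 127 stages the ratio has grown by (√(73.93/69.94))^127 = (73.93/69.94)^(127/2).
= 1.05705^(127/2) = 33.9.

33.9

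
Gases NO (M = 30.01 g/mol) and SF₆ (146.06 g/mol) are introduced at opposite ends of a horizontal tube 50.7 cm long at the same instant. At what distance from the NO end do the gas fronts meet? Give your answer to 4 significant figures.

34.89 cm

In equal time, each gas travels a distance ∝ its rate ∝ 1/√M, so d_NO/d_SF₆ = √(M_SF₆/M_NO) = √(146.06/30.01) = 2.206.
With d_NO + d_SF₆ = 50.7 cm, d_SF₆ = 50.7/(1 + 2.206) = 15.81 cm.
d_NO = 50.7 − 15.81 = 34.89 cm.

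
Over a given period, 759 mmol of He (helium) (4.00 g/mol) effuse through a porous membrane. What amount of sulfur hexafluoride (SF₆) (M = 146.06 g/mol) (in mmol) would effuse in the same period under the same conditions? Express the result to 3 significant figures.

Graham's law gives rate_SF₆/rate_He = √(M_He/M_SF₆) = √(4.00/146.06) = √0.02739 = 0.1655.
So the amount for SF₆ is 759 × 0.1655 = 126 mmol.

126 mmol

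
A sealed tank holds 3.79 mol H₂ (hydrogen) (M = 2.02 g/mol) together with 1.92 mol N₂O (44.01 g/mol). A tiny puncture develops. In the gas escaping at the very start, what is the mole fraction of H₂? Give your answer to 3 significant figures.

0.902

The effusion rate of species i is ∝ p_i/√M_i ∝ n_i/√M_i.
So x_H₂ in the escaping gas = (n_H₂/√M_H₂) / Σ(n_i/√M_i)
= (3.79/√2.02) / (3.79/√2.02 + 1.92/√44.01) = 2.667/(2.667 + 0.2894) = 0.902.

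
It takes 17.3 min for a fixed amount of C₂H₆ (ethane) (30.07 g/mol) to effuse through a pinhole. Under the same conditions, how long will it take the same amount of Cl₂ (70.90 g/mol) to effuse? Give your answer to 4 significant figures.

By Graham's law, t_Cl₂/t_C₂H₆ = √(M_Cl₂/M_C₂H₆) = √(70.90/30.07) = √2.358 = 1.536.
So the time for Cl₂ is 17.3 × 1.536 = 26.56 min.

26.56 min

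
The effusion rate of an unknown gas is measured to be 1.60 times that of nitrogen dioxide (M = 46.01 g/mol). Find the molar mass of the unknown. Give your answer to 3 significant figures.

18.0 g/mol

From Graham's law, rate_X/rate_NO₂ = √(M_NO₂/M_X).
1.60 = √(46.01/M_X)
M_X = 46.01 / 1.60² = 46.01 / 2.560 = 18.0 g/mol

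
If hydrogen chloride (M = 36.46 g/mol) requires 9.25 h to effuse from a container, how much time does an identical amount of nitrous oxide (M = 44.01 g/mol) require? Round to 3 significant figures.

By Graham's law, t_N₂O/t_HCl = √(M_N₂O/M_HCl) = √(44.01/36.46) = √1.207 = 1.099.
So the time for N₂O is 9.25 × 1.099 = 10.2 h.

10.2 h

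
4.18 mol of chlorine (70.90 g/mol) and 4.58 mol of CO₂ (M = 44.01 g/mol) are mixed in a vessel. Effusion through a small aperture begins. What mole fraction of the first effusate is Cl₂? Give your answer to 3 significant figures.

0.418

Effusion rate of each component ∝ n_i/√M_i (partial pressure × 1/√M).
So x_Cl₂ in the escaping gas = (n_Cl₂/√M_Cl₂) / Σ(n_i/√M_i)
= (4.18/√70.90) / (4.18/√70.90 + 4.58/√44.01) = 0.4964/(0.4964 + 0.6904) = 0.418.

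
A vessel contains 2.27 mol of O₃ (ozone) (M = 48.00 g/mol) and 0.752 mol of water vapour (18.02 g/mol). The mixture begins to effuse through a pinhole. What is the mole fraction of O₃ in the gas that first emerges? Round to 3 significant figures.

0.649

Effusion rate of each component ∝ n_i/√M_i (partial pressure × 1/√M).
x_O₃(eff) = (n_O₃/√M_O₃) / (n_O₃/√M_O₃ + n_H₂O/√M_H₂O)
= (2.27/√48.00) / (2.27/√48.00 + 0.752/√18.02) = 0.3276/(0.3276 + 0.1771) = 0.649.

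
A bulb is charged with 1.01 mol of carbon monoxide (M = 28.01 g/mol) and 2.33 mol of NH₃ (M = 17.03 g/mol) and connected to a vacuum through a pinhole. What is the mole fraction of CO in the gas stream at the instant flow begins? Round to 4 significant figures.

0.2526

Effusion rate of each component ∝ n_i/√M_i (partial pressure × 1/√M).
So x_CO in the escaping gas = (n_CO/√M_CO) / Σ(n_i/√M_i)
= (1.01/√28.01) / (1.01/√28.01 + 2.33/√17.03) = 0.1908/(0.1908 + 0.5646) = 0.2526.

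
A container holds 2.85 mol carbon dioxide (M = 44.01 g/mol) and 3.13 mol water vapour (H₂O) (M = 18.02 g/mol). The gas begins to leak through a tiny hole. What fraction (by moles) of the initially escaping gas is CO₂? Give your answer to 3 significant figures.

0.368

Effusion rate of each component ∝ n_i/√M_i (partial pressure × 1/√M).
So x_CO₂ in the escaping gas = (n_CO₂/√M_CO₂) / Σ(n_i/√M_i)
= (2.85/√44.01) / (2.85/√44.01 + 3.13/√18.02) = 0.4296/(0.4296 + 0.7373) = 0.368.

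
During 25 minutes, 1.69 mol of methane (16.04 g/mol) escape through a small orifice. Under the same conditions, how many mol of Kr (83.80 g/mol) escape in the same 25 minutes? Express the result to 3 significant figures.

0.739 mol

From Graham's law, rate_Kr/rate_CH₄ = √(M_CH₄/M_Kr) = √(16.04/83.80) = √0.1914 = 0.4375.
So the amount for Kr is 1.69 × 0.4375 = 0.739 mol.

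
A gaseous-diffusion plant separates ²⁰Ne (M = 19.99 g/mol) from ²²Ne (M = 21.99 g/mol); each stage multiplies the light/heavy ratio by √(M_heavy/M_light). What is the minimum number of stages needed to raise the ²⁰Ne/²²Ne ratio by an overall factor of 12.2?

53

With α = √(21.99/19.99) per stage, ln α = ½ ln(1.10005) = 0.04768.
Need α^N ≥ 12.2 ⇒ N ≥ ln(12.2) / ln α = 2.501 / 0.04768 = 52.47.
Minimum whole number of stages: N = 53.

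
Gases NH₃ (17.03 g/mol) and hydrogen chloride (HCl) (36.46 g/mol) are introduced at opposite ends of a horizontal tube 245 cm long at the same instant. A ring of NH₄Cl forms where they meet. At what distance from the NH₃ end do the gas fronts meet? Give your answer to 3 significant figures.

146 cm

The fronts meet when d_NH₃ + d_HCl = L with d_NH₃/d_HCl = √(M_HCl/M_NH₃) (Graham's law). Here √(M_HCl/M_NH₃) = √(36.46/17.03) = 1.463.
With d_NH₃ + d_HCl = 245 cm, d_HCl = 245/(1 + 1.463) = 99.46 cm.
d_NH₃ = 245 − 99.46 = 146 cm.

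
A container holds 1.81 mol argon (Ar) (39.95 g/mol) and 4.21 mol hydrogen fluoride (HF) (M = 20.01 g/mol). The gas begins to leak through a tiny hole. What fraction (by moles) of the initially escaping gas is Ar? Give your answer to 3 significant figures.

Each component's effusion rate ∝ (its partial pressure)·(1/√M) ∝ n_i/√M_i.
So x_Ar in the escaping gas = (n_Ar/√M_Ar) / Σ(n_i/√M_i)
= (1.81/√39.95) / (1.81/√39.95 + 4.21/√20.01) = 0.2864/(0.2864 + 0.9411) = 0.233.

0.233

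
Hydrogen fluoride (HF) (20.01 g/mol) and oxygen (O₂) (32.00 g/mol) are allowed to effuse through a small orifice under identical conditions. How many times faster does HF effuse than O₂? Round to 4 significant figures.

1.265

Since effusion rate ∝ 1/√M, rate_HF/rate_O₂ = √(M_O₂/M_HF) = √(32.00/20.01) = √1.599 = 1.265.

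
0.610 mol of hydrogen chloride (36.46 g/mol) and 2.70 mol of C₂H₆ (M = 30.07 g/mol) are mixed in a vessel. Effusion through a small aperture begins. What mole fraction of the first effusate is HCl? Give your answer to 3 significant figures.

Each component's effusion rate ∝ (its partial pressure)·(1/√M) ∝ n_i/√M_i.
Mole fraction of HCl in the effusate = (n_HCl/√M_HCl) / (n_HCl/√M_HCl + n_C₂H₆/√M_C₂H₆)
= (0.610/√36.46) / (0.610/√36.46 + 2.70/√30.07) = 0.1010/(0.1010 + 0.4924) = 0.170.

0.170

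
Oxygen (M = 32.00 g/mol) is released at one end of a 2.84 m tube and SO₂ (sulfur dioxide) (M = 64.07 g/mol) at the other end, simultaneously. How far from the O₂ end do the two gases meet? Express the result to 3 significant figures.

In equal time, each gas travels a distance ∝ its rate ∝ 1/√M, so d_O₂/d_SO₂ = √(M_SO₂/M_O₂) = √(64.07/32.00) = 1.415.
With d_O₂ + d_SO₂ = 2.84 m, d_SO₂ = 2.84/(1 + 1.415) = 1.176 m.
d_O₂ = 2.84 − 1.176 = 1.66 m.

1.66 m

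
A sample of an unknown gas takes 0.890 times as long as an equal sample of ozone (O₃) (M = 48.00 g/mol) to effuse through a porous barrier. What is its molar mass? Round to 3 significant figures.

From Graham's law, t_X/t_O₃ = √(M_X/M_O₃).
0.890 = √(M_X/48.00)
M_X = 48.00 × 0.890² = 48.00 × 0.7921 = 38.0 g/mol

38.0 g/mol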